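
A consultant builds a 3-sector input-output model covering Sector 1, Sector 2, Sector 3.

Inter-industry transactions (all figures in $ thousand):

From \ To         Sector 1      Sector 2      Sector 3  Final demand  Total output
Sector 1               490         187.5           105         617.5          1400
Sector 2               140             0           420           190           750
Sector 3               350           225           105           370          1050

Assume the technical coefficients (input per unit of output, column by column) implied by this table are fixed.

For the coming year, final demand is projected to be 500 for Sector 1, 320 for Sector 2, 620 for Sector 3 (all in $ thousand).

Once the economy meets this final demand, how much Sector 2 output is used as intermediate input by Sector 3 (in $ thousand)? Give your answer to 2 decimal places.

z_23 = 565.38

Technical coefficients a_ij = z_ij / X_j:
  a_11 = 490/1400 = 0.35, a_21 = 140/1400 = 0.10, a_31 = 350/1400 = 0.25
  a_12 = 187.5/750 = 0.25, a_22 = 0/750 = 0.00, a_32 = 225/750 = 0.30
  a_13 = 105/1050 = 0.10, a_23 = 420/1050 = 0.40, a_33 = 105/1050 = 0.10
I − A =
  [   0.65    -0.25    -0.10]
  [  -0.10     1.00    -0.40]
  [  -0.25    -0.30     0.90]
Cofactors of I−A, C_ij = (−1)^(i+j)·(minor ij) (rows/columns in the sector order above):
  C_11 = (1.00)(0.90) − (-0.40)(-0.30) = 0.7800
  C_12 = −[(-0.10)(0.90) − (-0.40)(-0.25)] = 0.1900
  C_13 = (-0.10)(-0.30) − (1.00)(-0.25) = 0.2800
  C_21 = −[(-0.25)(0.90) − (-0.10)(-0.30)] = 0.2550
  C_22 = (0.65)(0.90) − (-0.10)(-0.25) = 0.5600
  C_23 = −[(0.65)(-0.30) − (-0.25)(-0.25)] = 0.2575
  C_31 = (-0.25)(-0.40) − (-0.10)(1.00) = 0.2000
  C_32 = −[(0.65)(-0.40) − (-0.10)(-0.10)] = 0.2700
  C_33 = (0.65)(1.00) − (-0.25)(-0.10) = 0.6250
det(I−A) = Σ_j (I−A)_1j·C_1j = (0.65)(0.7800) + (-0.25)(0.1900) + (-0.10)(0.2800) = 0.4315
adj(I−A) = Cᵀ =
  [ 0.7800   0.2550   0.2000]
  [ 0.1900   0.5600   0.2700]
  [ 0.2800   0.2575   0.6250]
(I − A)⁻¹ = adj(I−A) / det(I−A) ≈
  [   1.8076     0.5910     0.4635]
  [   0.4403     1.2978     0.6257]
  [   0.6489     0.5968     1.4484]
First solve x = (I − A)⁻¹ d = adj(I−A)·d / det(I−A); in particular x_3 = (0.2800·500 + 0.2575·320 + 0.6250·620) / 0.4315 = 609.90 / 0.4315 ≈ 1413.4415.
Intermediate flow from 2 to 3: z_23 = a_23 · x_3 = 0.40 × 609.90 / 0.4315 = 243.96 / 0.4315 ≈ 565.38.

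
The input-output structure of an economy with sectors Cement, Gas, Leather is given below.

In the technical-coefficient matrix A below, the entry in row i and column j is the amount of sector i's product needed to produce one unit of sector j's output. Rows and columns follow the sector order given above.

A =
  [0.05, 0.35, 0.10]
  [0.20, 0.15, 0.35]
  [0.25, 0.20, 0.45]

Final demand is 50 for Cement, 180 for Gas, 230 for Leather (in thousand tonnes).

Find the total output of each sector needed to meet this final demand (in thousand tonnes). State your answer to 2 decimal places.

I − A =
  [   0.95    -0.35    -0.10]
  [  -0.20     0.85    -0.35]
  [  -0.25    -0.20     0.55]
Cofactors of I−A, C_ij = (−1)^(i+j)·(minor ij) (rows/columns in the sector order above):
  C_11 = (0.85)(0.55) − (-0.35)(-0.20) = 0.3975
  C_12 = −[(-0.20)(0.55) − (-0.35)(-0.25)] = 0.1975
  C_13 = (-0.20)(-0.20) − (0.85)(-0.25) = 0.2525
  C_21 = −[(-0.35)(0.55) − (-0.10)(-0.20)] = 0.2125
  C_22 = (0.95)(0.55) − (-0.10)(-0.25) = 0.4975
  C_23 = −[(0.95)(-0.20) − (-0.35)(-0.25)] = 0.2775
  C_31 = (-0.35)(-0.35) − (-0.10)(0.85) = 0.2075
  C_32 = −[(0.95)(-0.35) − (-0.10)(-0.20)] = 0.3525
  C_33 = (0.95)(0.85) − (-0.35)(-0.20) = 0.7375
det(I−A) = Σ_j (I−A)_1j·C_1j = (0.95)(0.3975) + (-0.35)(0.1975) + (-0.10)(0.2525) = 0.28325
adj(I−A) = Cᵀ =
  [ 0.3975   0.2125   0.2075]
  [ 0.1975   0.4975   0.3525]
  [ 0.2525   0.2775   0.7375]
(I − A)⁻¹ = adj(I−A) / det(I−A) ≈
  [   1.4034     0.7502     0.7326]
  [   0.6973     1.7564     1.2445]
  [   0.8914     0.9797     2.6037]
x = (I − A)⁻¹ d = adj(I−A)·d / det(I−A), with det(I−A) = 0.28325:
  x_1 = (0.3975·50 + 0.2125·180 + 0.2075·230) / 0.28325 = 105.85 / 0.28325 ≈ 373.70
  x_2 = (0.1975·50 + 0.4975·180 + 0.3525·230) / 0.28325 = 180.50 / 0.28325 ≈ 637.25
  x_3 = (0.2525·50 + 0.2775·180 + 0.7375·230) / 0.28325 = 232.20 / 0.28325 ≈ 819.77

x_1 = 373.70, x_2 = 637.25, x_3 = 819.77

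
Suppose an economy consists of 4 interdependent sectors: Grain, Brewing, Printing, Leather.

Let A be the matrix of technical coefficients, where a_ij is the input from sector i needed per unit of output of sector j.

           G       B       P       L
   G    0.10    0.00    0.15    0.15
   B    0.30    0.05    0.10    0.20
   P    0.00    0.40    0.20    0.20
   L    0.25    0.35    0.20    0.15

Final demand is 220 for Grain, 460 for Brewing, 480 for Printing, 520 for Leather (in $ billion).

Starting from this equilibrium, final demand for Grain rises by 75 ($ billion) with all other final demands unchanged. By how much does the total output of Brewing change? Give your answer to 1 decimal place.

Δx_B = 47.6

I − A =
  [   0.90     0.00    -0.15    -0.15]
  [  -0.30     0.95    -0.10    -0.20]
  [   0.00    -0.40     0.80    -0.20]
  [  -0.25    -0.35    -0.20     0.85]
Compute the cofactors C_ij = (−1)^(i+j)·(3×3 minor ij) of I−A; the adjugate is their transpose:
adj(I−A) = Cᵀ =
  [ 0.495000   0.115500   0.144375   0.148500]
  [ 0.237000   0.538500   0.163500   0.207000]
  [ 0.190500   0.354000   0.612375   0.261000]
  [ 0.288000   0.339000   0.253875   0.630000]
det(I−A) = Σ_j (I−A)_1j·C_1j = (0.90)(0.495000) + (0.00)(0.237000) + (-0.15)(0.190500) + (-0.15)(0.288000) = 0.373725
(I − A)⁻¹ = adj(I−A) / det(I−A) ≈
  [   1.3245     0.3091     0.3863     0.3974]
  [   0.6342     1.4409     0.4375     0.5539]
  [   0.5097     0.9472     1.6386     0.6984]
  [   0.7706     0.9071     0.6793     1.6857]
Δx = (I − A)⁻¹ Δd with Δd having +75 in the Grain component and 0 elsewhere.
So Δx_B = L_BG · (+75), where L_BG = adj(I−A)_BG / det(I−A) = 0.237000 / 0.373725.
Δx_B = 0.237000 × (+75) / 0.373725 = 17.775 / 0.373725 ≈ 47.6.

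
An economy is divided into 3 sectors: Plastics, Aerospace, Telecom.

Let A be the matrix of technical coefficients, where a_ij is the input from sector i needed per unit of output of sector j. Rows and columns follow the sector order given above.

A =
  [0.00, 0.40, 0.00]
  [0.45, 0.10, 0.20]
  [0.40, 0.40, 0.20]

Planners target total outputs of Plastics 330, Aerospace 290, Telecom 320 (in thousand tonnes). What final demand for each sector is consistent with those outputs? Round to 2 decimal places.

d_P = 214.00, d_A = 48.50, d_T = 8.00

I − A =
  [   1.00    -0.40     0.00]
  [  -0.45     0.90    -0.20]
  [  -0.40    -0.40     0.80]
d = (I − A) x:
  d_P = (+1.00)·330 + (-0.40)·290 + (+0.00)·320 = 214.00
  d_A = (-0.45)·330 + (+0.90)·290 + (-0.20)·320 = 48.50
  d_T = (-0.40)·330 + (-0.40)·290 + (+0.80)·320 = 8.00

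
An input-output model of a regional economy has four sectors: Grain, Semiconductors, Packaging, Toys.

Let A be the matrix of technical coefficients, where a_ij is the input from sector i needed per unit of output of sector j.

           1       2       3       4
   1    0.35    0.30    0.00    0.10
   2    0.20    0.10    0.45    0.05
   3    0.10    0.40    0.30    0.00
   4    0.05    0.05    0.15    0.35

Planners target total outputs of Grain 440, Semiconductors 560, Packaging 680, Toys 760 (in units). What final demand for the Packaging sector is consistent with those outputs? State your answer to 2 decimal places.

I − A =
  [   0.65    -0.30     0.00    -0.10]
  [  -0.20     0.90    -0.45    -0.05]
  [  -0.10    -0.40     0.70     0.00]
  [  -0.05    -0.05    -0.15     0.65]
d = (I − A) x:
  d_1 = (+0.65)·440 + (-0.30)·560 + (+0.00)·680 + (-0.10)·760 = 42.00
  d_2 = (-0.20)·440 + (+0.90)·560 + (-0.45)·680 + (-0.05)·760 = 72.00
  d_3 = (-0.10)·440 + (-0.40)·560 + (+0.70)·680 + (+0.00)·760 = 208.00
  d_4 = (-0.05)·440 + (-0.05)·560 + (-0.15)·680 + (+0.65)·760 = 342.00

d_3 = 208.00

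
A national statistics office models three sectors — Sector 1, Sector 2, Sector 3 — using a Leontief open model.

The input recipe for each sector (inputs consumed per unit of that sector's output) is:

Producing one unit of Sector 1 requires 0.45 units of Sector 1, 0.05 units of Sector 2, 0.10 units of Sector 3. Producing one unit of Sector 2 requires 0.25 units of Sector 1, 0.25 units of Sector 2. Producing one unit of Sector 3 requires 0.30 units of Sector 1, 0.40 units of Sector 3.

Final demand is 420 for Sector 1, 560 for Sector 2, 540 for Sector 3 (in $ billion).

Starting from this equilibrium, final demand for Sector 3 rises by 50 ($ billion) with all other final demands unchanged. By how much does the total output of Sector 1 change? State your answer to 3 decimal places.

Δx_1 = 51.724

I − A =
  [   0.55    -0.25    -0.30]
  [  -0.05     0.75     0.00]
  [  -0.10     0.00     0.60]
Cofactors of I−A, C_ij = (−1)^(i+j)·(minor ij) (rows/columns in the sector order above):
  C_11 = (0.75)(0.60) − (0.00)(0.00) = 0.4500
  C_12 = −[(-0.05)(0.60) − (0.00)(-0.10)] = 0.0300
  C_13 = (-0.05)(0.00) − (0.75)(-0.10) = 0.0750
  C_21 = −[(-0.25)(0.60) − (-0.30)(0.00)] = 0.1500
  C_22 = (0.55)(0.60) − (-0.30)(-0.10) = 0.3000
  C_23 = −[(0.55)(0.00) − (-0.25)(-0.10)] = 0.0250
  C_31 = (-0.25)(0.00) − (-0.30)(0.75) = 0.2250
  C_32 = −[(0.55)(0.00) − (-0.30)(-0.05)] = 0.0150
  C_33 = (0.55)(0.75) − (-0.25)(-0.05) = 0.4000
det(I−A) = Σ_j (I−A)_1j·C_1j = (0.55)(0.4500) + (-0.25)(0.0300) + (-0.30)(0.0750) = 0.2175
adj(I−A) = Cᵀ =
  [ 0.4500   0.1500   0.2250]
  [ 0.0300   0.3000   0.0150]
  [ 0.0750   0.0250   0.4000]
(I − A)⁻¹ = adj(I−A) / det(I−A) ≈
  [   2.0690     0.6897     1.0345]
  [   0.1379     1.3793     0.0690]
  [   0.3448     0.1149     1.8391]
Δx = (I − A)⁻¹ Δd with Δd having +50 in the Sector 3 component and 0 elsewhere.
So Δx_1 = L_13 · (+50), where L_13 = adj(I−A)_13 / det(I−A) = 0.2250 / 0.2175.
Δx_1 = 0.2250 × (+50) / 0.2175 = 11.25 / 0.2175 ≈ 51.724.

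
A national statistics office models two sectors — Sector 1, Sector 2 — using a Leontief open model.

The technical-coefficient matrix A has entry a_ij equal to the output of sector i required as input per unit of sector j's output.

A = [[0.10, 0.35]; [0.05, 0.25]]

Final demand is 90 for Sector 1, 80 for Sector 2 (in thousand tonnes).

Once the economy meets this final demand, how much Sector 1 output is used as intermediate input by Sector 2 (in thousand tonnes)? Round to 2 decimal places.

I − A =
  [   0.90    -0.35]
  [  -0.05     0.75]
det(I−A) = (0.90)(0.75) − (-0.35)(-0.05) = 0.6575
adj(I−A) = [[0.75, 0.35], [0.05, 0.90]]
(I − A)⁻¹ = adj(I−A) / det(I−A) ≈
  [   1.1407     0.5323]
  [   0.0760     1.3688]
First solve x = (I − A)⁻¹ d = adj(I−A)·d / det(I−A); in particular x_2 = (0.05·90 + 0.90·80) / 0.6575 = 76.50 / 0.6575 ≈ 116.3498.
Intermediate flow from 1 to 2: z_12 = a_12 · x_2 = 0.35 × 76.50 / 0.6575 = 26.775 / 0.6575 ≈ 40.72.

z_12 = 40.72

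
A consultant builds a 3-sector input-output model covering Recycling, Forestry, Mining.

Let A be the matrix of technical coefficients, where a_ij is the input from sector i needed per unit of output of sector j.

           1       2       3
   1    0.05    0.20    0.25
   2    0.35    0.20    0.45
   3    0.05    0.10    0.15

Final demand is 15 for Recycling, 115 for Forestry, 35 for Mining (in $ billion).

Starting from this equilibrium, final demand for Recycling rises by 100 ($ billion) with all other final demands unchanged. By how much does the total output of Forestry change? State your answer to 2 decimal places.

Δx_2 = 61.48

I − A =
  [   0.95    -0.20    -0.25]
  [  -0.35     0.80    -0.45]
  [  -0.05    -0.10     0.85]
Cofactors of I−A, C_ij = (−1)^(i+j)·(minor ij) (rows/columns in the sector order above):
  C_11 = (0.80)(0.85) − (-0.45)(-0.10) = 0.6350
  C_12 = −[(-0.35)(0.85) − (-0.45)(-0.05)] = 0.3200
  C_13 = (-0.35)(-0.10) − (0.80)(-0.05) = 0.0750
  C_21 = −[(-0.20)(0.85) − (-0.25)(-0.10)] = 0.1950
  C_22 = (0.95)(0.85) − (-0.25)(-0.05) = 0.7950
  C_23 = −[(0.95)(-0.10) − (-0.20)(-0.05)] = 0.1050
  C_31 = (-0.20)(-0.45) − (-0.25)(0.80) = 0.2900
  C_32 = −[(0.95)(-0.45) − (-0.25)(-0.35)] = 0.5150
  C_33 = (0.95)(0.80) − (-0.20)(-0.35) = 0.6900
det(I−A) = Σ_j (I−A)_1j·C_1j = (0.95)(0.6350) + (-0.20)(0.3200) + (-0.25)(0.0750) = 0.5205
adj(I−A) = Cᵀ =
  [ 0.6350   0.1950   0.2900]
  [ 0.3200   0.7950   0.5150]
  [ 0.0750   0.1050   0.6900]
(I − A)⁻¹ = adj(I−A) / det(I−A) ≈
  [   1.2200     0.3746     0.5572]
  [   0.6148     1.5274     0.9894]
  [   0.1441     0.2017     1.3256]
Δx = (I − A)⁻¹ Δd with Δd having +100 in the Recycling component and 0 elsewhere.
So Δx_2 = L_21 · (+100), where L_21 = adj(I−A)_21 / det(I−A) = 0.3200 / 0.5205.
Δx_2 = 0.3200 × (+100) / 0.5205 = 32.00 / 0.5205 ≈ 61.48.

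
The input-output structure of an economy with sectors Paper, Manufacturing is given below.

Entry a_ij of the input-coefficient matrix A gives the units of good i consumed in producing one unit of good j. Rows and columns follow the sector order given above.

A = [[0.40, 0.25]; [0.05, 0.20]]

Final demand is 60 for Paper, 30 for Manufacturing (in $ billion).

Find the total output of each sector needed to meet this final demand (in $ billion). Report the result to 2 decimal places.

x_P = 118.72, x_M = 44.92

I − A =
  [   0.60    -0.25]
  [  -0.05     0.80]
det(I−A) = (0.60)(0.80) − (-0.25)(-0.05) = 0.4675
adj(I−A) = [[0.80, 0.25], [0.05, 0.60]]
(I − A)⁻¹ = adj(I−A) / det(I−A) ≈
  [   1.7112     0.5348]
  [   0.1070     1.2834]
x = (I − A)⁻¹ d = adj(I−A)·d / det(I−A), with det(I−A) = 0.4675:
  x_P = (0.80·60 + 0.25·30) / 0.4675 = 55.50 / 0.4675 ≈ 118.72
  x_M = (0.05·60 + 0.60·30) / 0.4675 = 21.00 / 0.4675 ≈ 44.92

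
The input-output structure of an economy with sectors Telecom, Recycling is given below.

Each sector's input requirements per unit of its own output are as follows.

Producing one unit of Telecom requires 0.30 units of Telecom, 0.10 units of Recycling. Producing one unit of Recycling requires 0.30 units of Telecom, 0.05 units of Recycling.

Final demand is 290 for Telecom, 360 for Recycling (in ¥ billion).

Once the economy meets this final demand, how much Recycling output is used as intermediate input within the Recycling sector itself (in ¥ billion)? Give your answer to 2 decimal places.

I − A =
  [   0.70    -0.30]
  [  -0.10     0.95]
det(I−A) = (0.70)(0.95) − (-0.30)(-0.10) = 0.6350
adj(I−A) = [[0.95, 0.30], [0.10, 0.70]]
(I − A)⁻¹ = adj(I−A) / det(I−A) ≈
  [   1.4961     0.4724]
  [   0.1575     1.1024]
First solve x = (I − A)⁻¹ d = adj(I−A)·d / det(I−A); in particular x_2 = (0.10·290 + 0.70·360) / 0.6350 = 281.00 / 0.6350 ≈ 442.5197.
Intermediate flow from 2 to 2: z_22 = a_22 · x_2 = 0.05 × 281.00 / 0.6350 = 14.05 / 0.6350 ≈ 22.13.

z_22 = 22.13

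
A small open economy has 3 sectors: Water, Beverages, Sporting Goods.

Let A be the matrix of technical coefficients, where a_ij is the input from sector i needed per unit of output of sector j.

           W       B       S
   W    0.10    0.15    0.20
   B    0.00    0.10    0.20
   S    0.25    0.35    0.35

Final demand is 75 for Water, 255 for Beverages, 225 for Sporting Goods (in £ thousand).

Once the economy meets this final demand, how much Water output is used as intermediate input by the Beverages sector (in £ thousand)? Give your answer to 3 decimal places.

I − A =
  [   0.90    -0.15    -0.20]
  [   0.00     0.90    -0.20]
  [  -0.25    -0.35     0.65]
Cofactors of I−A, C_ij = (−1)^(i+j)·(minor ij) (rows/columns in the sector order above):
  C_11 = (0.90)(0.65) − (-0.20)(-0.35) = 0.5150
  C_12 = −[(0.00)(0.65) − (-0.20)(-0.25)] = 0.0500
  C_13 = (0.00)(-0.35) − (0.90)(-0.25) = 0.2250
  C_21 = −[(-0.15)(0.65) − (-0.20)(-0.35)] = 0.1675
  C_22 = (0.90)(0.65) − (-0.20)(-0.25) = 0.5350
  C_23 = −[(0.90)(-0.35) − (-0.15)(-0.25)] = 0.3525
  C_31 = (-0.15)(-0.20) − (-0.20)(0.90) = 0.2100
  C_32 = −[(0.90)(-0.20) − (-0.20)(0.00)] = 0.1800
  C_33 = (0.90)(0.90) − (-0.15)(0.00) = 0.8100
det(I−A) = Σ_j (I−A)_1j·C_1j = (0.90)(0.5150) + (-0.15)(0.0500) + (-0.20)(0.2250) = 0.4110
adj(I−A) = Cᵀ =
  [ 0.5150   0.1675   0.2100]
  [ 0.0500   0.5350   0.1800]
  [ 0.2250   0.3525   0.8100]
(I − A)⁻¹ = adj(I−A) / det(I−A) ≈
  [   1.2530     0.4075     0.5109]
  [   0.1217     1.3017     0.4380]
  [   0.5474     0.8577     1.9708]
First solve x = (I − A)⁻¹ d = adj(I−A)·d / det(I−A); in particular x_B = (0.0500·75 + 0.5350·255 + 0.1800·225) / 0.4110 = 180.675 / 0.4110 ≈ 439.59854.
Intermediate flow from W to B: z_WB = a_WB · x_B = 0.15 × 180.675 / 0.4110 = 27.10125 / 0.4110 ≈ 65.940.

z_WB = 65.940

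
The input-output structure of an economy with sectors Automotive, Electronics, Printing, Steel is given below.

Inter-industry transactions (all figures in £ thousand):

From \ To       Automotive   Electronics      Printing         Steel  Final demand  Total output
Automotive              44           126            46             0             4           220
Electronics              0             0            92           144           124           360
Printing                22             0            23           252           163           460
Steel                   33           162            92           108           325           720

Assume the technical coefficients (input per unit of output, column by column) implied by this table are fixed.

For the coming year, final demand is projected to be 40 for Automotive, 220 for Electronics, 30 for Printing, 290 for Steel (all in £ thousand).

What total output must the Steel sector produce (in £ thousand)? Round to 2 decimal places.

x_4 = 684.94

Technical coefficients a_ij = z_ij / X_j:
  a_11 = 44/220 = 0.20, a_21 = 0/220 = 0.00, a_31 = 22/220 = 0.10, a_41 = 33/220 = 0.15
  a_12 = 126/360 = 0.35, a_22 = 0/360 = 0.00, a_32 = 0/360 = 0.00, a_42 = 162/360 = 0.45
  a_13 = 46/460 = 0.10, a_23 = 92/460 = 0.20, a_33 = 23/460 = 0.05, a_43 = 92/460 = 0.20
  a_14 = 0/720 = 0.00, a_24 = 144/720 = 0.20, a_34 = 252/720 = 0.35, a_44 = 108/720 = 0.15
I − A =
  [   0.80    -0.35    -0.10     0.00]
  [   0.00     1.00    -0.20    -0.20]
  [  -0.10     0.00     0.95    -0.35]
  [  -0.15    -0.45    -0.20     0.85]
Compute the cofactors C_ij = (−1)^(i+j)·(3×3 minor ij) of I−A; the adjugate is their transpose:
adj(I−A) = Cᵀ =
  [ 0.620500   0.273875   0.149500   0.126000]
  [ 0.060000   0.576250   0.171000   0.206000]
  [ 0.128500   0.174125   0.597500   0.287000]
  [ 0.171500   0.394375   0.257500   0.743000]
det(I−A) = Σ_j (I−A)_1j·C_1j = (0.80)(0.620500) + (-0.35)(0.060000) + (-0.10)(0.128500) + (0.00)(0.171500) = 0.46255
(I − A)⁻¹ = adj(I−A) / det(I−A) ≈
  [   1.3415     0.5921     0.3232     0.2724]
  [   0.1297     1.2458     0.3697     0.4454]
  [   0.2778     0.3764     1.2918     0.6205]
  [   0.3708     0.8526     0.5567     1.6063]
x = (I − A)⁻¹ d = adj(I−A)·d / det(I−A), with det(I−A) = 0.46255:
  x_1 = (0.620500·40 + 0.273875·220 + 0.149500·30 + 0.126000·290) / 0.46255 = 126.0975 / 0.46255 ≈ 272.61
  x_2 = (0.060000·40 + 0.576250·220 + 0.171000·30 + 0.206000·290) / 0.46255 = 194.045 / 0.46255 ≈ 419.51
  x_3 = (0.128500·40 + 0.174125·220 + 0.597500·30 + 0.287000·290) / 0.46255 = 144.6025 / 0.46255 ≈ 312.62
  x_4 = (0.171500·40 + 0.394375·220 + 0.257500·30 + 0.743000·290) / 0.46255 = 316.8175 / 0.46255 ≈ 684.94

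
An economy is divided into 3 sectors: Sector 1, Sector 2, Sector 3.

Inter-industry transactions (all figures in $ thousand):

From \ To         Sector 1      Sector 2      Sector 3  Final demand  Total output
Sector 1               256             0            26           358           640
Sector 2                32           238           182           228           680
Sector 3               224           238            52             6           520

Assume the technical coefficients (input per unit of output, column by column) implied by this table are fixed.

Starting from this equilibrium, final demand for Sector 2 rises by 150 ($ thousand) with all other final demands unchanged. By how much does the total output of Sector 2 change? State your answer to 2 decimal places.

Technical coefficients a_ij = z_ij / X_j:
  a_11 = 256/640 = 0.40, a_21 = 32/640 = 0.05, a_31 = 224/640 = 0.35
  a_12 = 0/680 = 0.00, a_22 = 238/680 = 0.35, a_32 = 238/680 = 0.35
  a_13 = 26/520 = 0.05, a_23 = 182/520 = 0.35, a_33 = 52/520 = 0.10
I − A =
  [   0.60     0.00    -0.05]
  [  -0.05     0.65    -0.35]
  [  -0.35    -0.35     0.90]
Cofactors of I−A, C_ij = (−1)^(i+j)·(minor ij) (rows/columns in the sector order above):
  C_11 = (0.65)(0.90) − (-0.35)(-0.35) = 0.4625
  C_12 = −[(-0.05)(0.90) − (-0.35)(-0.35)] = 0.1675
  C_13 = (-0.05)(-0.35) − (0.65)(-0.35) = 0.2450
  C_21 = −[(0.00)(0.90) − (-0.05)(-0.35)] = 0.0175
  C_22 = (0.60)(0.90) − (-0.05)(-0.35) = 0.5225
  C_23 = −[(0.60)(-0.35) − (0.00)(-0.35)] = 0.2100
  C_31 = (0.00)(-0.35) − (-0.05)(0.65) = 0.0325
  C_32 = −[(0.60)(-0.35) − (-0.05)(-0.05)] = 0.2125
  C_33 = (0.60)(0.65) − (0.00)(-0.05) = 0.3900
det(I−A) = Σ_j (I−A)_1j·C_1j = (0.60)(0.4625) + (0.00)(0.1675) + (-0.05)(0.2450) = 0.26525
adj(I−A) = Cᵀ =
  [ 0.4625   0.0175   0.0325]
  [ 0.1675   0.5225   0.2125]
  [ 0.2450   0.2100   0.3900]
(I − A)⁻¹ = adj(I−A) / det(I−A) ≈
  [   1.7436     0.0660     0.1225]
  [   0.6315     1.9698     0.8011]
  [   0.9237     0.7917     1.4703]
Δx = (I − A)⁻¹ Δd with Δd having +150 in the Sector 2 component and 0 elsewhere.
So Δx_2 = L_22 · (+150), where L_22 = adj(I−A)_22 / det(I−A) = 0.5225 / 0.26525.
Δx_2 = 0.5225 × (+150) / 0.26525 = 78.375 / 0.26525 ≈ 295.48.

Δx_2 = 295.48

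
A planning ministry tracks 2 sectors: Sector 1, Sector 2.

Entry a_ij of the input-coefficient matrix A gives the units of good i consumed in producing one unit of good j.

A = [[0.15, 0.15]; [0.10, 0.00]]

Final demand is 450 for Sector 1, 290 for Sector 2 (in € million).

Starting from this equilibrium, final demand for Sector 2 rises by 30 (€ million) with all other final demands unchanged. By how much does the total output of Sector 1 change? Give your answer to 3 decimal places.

Δx_1 = 5.389

I − A =
  [   0.85    -0.15]
  [  -0.10     1.00]
det(I−A) = (0.85)(1.00) − (-0.15)(-0.10) = 0.8350
adj(I−A) = [[1.00, 0.15], [0.10, 0.85]]
(I − A)⁻¹ = adj(I−A) / det(I−A) ≈
  [   1.1976     0.1796]
  [   0.1198     1.0180]
Δx = (I − A)⁻¹ Δd with Δd having +30 in the Sector 2 component and 0 elsewhere.
So Δx_1 = L_12 · (+30), where L_12 = adj(I−A)_12 / det(I−A) = 0.15 / 0.8350.
Δx_1 = 0.15 × (+30) / 0.8350 = 4.50 / 0.8350 ≈ 5.389.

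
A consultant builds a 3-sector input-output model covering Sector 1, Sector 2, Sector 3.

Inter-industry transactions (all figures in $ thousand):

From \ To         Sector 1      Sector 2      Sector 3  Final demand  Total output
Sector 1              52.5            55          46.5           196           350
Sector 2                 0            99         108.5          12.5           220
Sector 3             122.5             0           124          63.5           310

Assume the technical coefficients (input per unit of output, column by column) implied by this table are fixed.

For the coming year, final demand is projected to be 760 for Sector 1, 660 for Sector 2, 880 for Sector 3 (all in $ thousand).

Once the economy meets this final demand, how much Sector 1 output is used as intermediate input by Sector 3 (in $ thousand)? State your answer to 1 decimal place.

Technical coefficients a_ij = z_ij / X_j:
  a_11 = 52.5/350 = 0.15, a_21 = 0/350 = 0.00, a_31 = 122.5/350 = 0.35
  a_12 = 55/220 = 0.25, a_22 = 99/220 = 0.45, a_32 = 0/220 = 0.00
  a_13 = 46.5/310 = 0.15, a_23 = 108.5/310 = 0.35, a_33 = 124/310 = 0.40
I − A =
  [   0.85    -0.25    -0.15]
  [   0.00     0.55    -0.35]
  [  -0.35     0.00     0.60]
Cofactors of I−A, C_ij = (−1)^(i+j)·(minor ij) (rows/columns in the sector order above):
  C_11 = (0.55)(0.60) − (-0.35)(0.00) = 0.3300
  C_12 = −[(0.00)(0.60) − (-0.35)(-0.35)] = 0.1225
  C_13 = (0.00)(0.00) − (0.55)(-0.35) = 0.1925
  C_21 = −[(-0.25)(0.60) − (-0.15)(0.00)] = 0.1500
  C_22 = (0.85)(0.60) − (-0.15)(-0.35) = 0.4575
  C_23 = −[(0.85)(0.00) − (-0.25)(-0.35)] = 0.0875
  C_31 = (-0.25)(-0.35) − (-0.15)(0.55) = 0.1700
  C_32 = −[(0.85)(-0.35) − (-0.15)(0.00)] = 0.2975
  C_33 = (0.85)(0.55) − (-0.25)(0.00) = 0.4675
det(I−A) = Σ_j (I−A)_1j·C_1j = (0.85)(0.3300) + (-0.25)(0.1225) + (-0.15)(0.1925) = 0.2210
adj(I−A) = Cᵀ =
  [ 0.3300   0.1500   0.1700]
  [ 0.1225   0.4575   0.2975]
  [ 0.1925   0.0875   0.4675]
(I − A)⁻¹ = adj(I−A) / det(I−A) ≈
  [   1.4932     0.6787     0.7692]
  [   0.5543     2.0701     1.3462]
  [   0.8710     0.3959     2.1154]
First solve x = (I − A)⁻¹ d = adj(I−A)·d / det(I−A); in particular x_3 = (0.1925·760 + 0.0875·660 + 0.4675·880) / 0.2210 = 615.45 / 0.2210 ≈ 2784.842.
Intermediate flow from 1 to 3: z_13 = a_13 · x_3 = 0.15 × 615.45 / 0.2210 = 92.3175 / 0.2210 ≈ 417.7.

z_13 = 417.7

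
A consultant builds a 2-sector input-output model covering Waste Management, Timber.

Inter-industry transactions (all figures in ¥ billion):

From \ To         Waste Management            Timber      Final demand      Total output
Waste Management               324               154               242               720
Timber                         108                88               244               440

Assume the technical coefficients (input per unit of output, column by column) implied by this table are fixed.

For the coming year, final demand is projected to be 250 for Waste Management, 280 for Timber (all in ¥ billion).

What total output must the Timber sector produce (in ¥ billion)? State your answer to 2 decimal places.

Technical coefficients a_ij = z_ij / X_j:
  a_11 = 324/720 = 0.45, a_21 = 108/720 = 0.15
  a_12 = 154/440 = 0.35, a_22 = 88/440 = 0.20
I − A =
  [   0.55    -0.35]
  [  -0.15     0.80]
det(I−A) = (0.55)(0.80) − (-0.35)(-0.15) = 0.3875
adj(I−A) = [[0.80, 0.35], [0.15, 0.55]]
(I − A)⁻¹ = adj(I−A) / det(I−A) ≈
  [   2.0645     0.9032]
  [   0.3871     1.4194]
x = (I − A)⁻¹ d = adj(I−A)·d / det(I−A), with det(I−A) = 0.3875:
  x_1 = (0.80·250 + 0.35·280) / 0.3875 = 298.00 / 0.3875 ≈ 769.03
  x_2 = (0.15·250 + 0.55·280) / 0.3875 = 191.50 / 0.3875 ≈ 494.19

x_2 = 494.19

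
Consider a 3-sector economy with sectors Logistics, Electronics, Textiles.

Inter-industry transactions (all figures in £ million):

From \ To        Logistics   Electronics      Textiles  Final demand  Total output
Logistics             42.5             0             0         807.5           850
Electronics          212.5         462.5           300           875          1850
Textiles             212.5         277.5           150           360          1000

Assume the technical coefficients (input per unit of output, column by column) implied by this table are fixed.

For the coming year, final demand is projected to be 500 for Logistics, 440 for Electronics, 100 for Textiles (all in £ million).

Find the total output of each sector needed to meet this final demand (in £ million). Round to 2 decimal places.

Technical coefficients a_ij = z_ij / X_j:
  a_LL = 42.5/850 = 0.05, a_EL = 212.5/850 = 0.25, a_TL = 212.5/850 = 0.25
  a_LE = 0/1850 = 0.00, a_EE = 462.5/1850 = 0.25, a_TE = 277.5/1850 = 0.15
  a_LT = 0/1000 = 0.00, a_ET = 300/1000 = 0.30, a_TT = 150/1000 = 0.15
I − A =
  [   0.95     0.00     0.00]
  [  -0.25     0.75    -0.30]
  [  -0.25    -0.15     0.85]
Cofactors of I−A, C_ij = (−1)^(i+j)·(minor ij) (rows/columns in the sector order above):
  C_11 = (0.75)(0.85) − (-0.30)(-0.15) = 0.5925
  C_12 = −[(-0.25)(0.85) − (-0.30)(-0.25)] = 0.2875
  C_13 = (-0.25)(-0.15) − (0.75)(-0.25) = 0.2250
  C_21 = −[(0.00)(0.85) − (0.00)(-0.15)] = 0.0000
  C_22 = (0.95)(0.85) − (0.00)(-0.25) = 0.8075
  C_23 = −[(0.95)(-0.15) − (0.00)(-0.25)] = 0.1425
  C_31 = (0.00)(-0.30) − (0.00)(0.75) = 0.0000
  C_32 = −[(0.95)(-0.30) − (0.00)(-0.25)] = 0.2850
  C_33 = (0.95)(0.75) − (0.00)(-0.25) = 0.7125
det(I−A) = Σ_j (I−A)_1j·C_1j = (0.95)(0.5925) + (0.00)(0.2875) + (0.00)(0.2250) = 0.562875
adj(I−A) = Cᵀ =
  [ 0.5925   0.0000   0.0000]
  [ 0.2875   0.8075   0.2850]
  [ 0.2250   0.1425   0.7125]
(I − A)⁻¹ = adj(I−A) / det(I−A) ≈
  [   1.0526     0.0000     0.0000]
  [   0.5108     1.4346     0.5063]
  [   0.3997     0.2532     1.2658]
x = (I − A)⁻¹ d = adj(I−A)·d / det(I−A), with det(I−A) = 0.562875:
  x_L = (0.5925·500 + 0.0000·440 + 0.0000·100) / 0.562875 = 296.25 / 0.562875 ≈ 526.32
  x_E = (0.2875·500 + 0.8075·440 + 0.2850·100) / 0.562875 = 527.55 / 0.562875 ≈ 937.24
  x_T = (0.2250·500 + 0.1425·440 + 0.7125·100) / 0.562875 = 246.45 / 0.562875 ≈ 437.84

x_L = 526.32, x_E = 937.24, x_T = 437.84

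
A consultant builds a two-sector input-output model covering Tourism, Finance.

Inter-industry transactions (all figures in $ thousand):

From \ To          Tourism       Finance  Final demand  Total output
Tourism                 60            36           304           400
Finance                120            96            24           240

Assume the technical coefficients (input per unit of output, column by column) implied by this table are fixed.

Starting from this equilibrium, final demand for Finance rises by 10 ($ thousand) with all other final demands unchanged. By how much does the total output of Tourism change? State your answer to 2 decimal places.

Technical coefficients a_ij = z_ij / X_j:
  a_TT = 60/400 = 0.15, a_FT = 120/400 = 0.30
  a_TF = 36/240 = 0.15, a_FF = 96/240 = 0.40
I − A =
  [   0.85    -0.15]
  [  -0.30     0.60]
det(I−A) = (0.85)(0.60) − (-0.15)(-0.30) = 0.4650
adj(I−A) = [[0.60, 0.15], [0.30, 0.85]]
(I − A)⁻¹ = adj(I−A) / det(I−A) ≈
  [   1.2903     0.3226]
  [   0.6452     1.8280]
Δx = (I − A)⁻¹ Δd with Δd having +10 in the Finance component and 0 elsewhere.
So Δx_T = L_TF · (+10), where L_TF = adj(I−A)_TF / det(I−A) = 0.15 / 0.4650.
Δx_T = 0.15 × (+10) / 0.4650 = 1.50 / 0.4650 ≈ 3.23.

Δx_T = 3.23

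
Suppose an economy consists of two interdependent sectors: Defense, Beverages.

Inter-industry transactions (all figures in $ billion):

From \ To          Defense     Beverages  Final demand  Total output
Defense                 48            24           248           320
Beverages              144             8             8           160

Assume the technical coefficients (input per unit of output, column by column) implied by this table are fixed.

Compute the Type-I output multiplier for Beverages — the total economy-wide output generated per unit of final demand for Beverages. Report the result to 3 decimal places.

Technical coefficients a_ij = z_ij / X_j:
  a_DD = 48/320 = 0.15, a_BD = 144/320 = 0.45
  a_DB = 24/160 = 0.15, a_BB = 8/160 = 0.05
I − A =
  [   0.85    -0.15]
  [  -0.45     0.95]
det(I−A) = (0.85)(0.95) − (-0.15)(-0.45) = 0.7400
adj(I−A) = [[0.95, 0.15], [0.45, 0.85]]
(I − A)⁻¹ = adj(I−A) / det(I−A) ≈
  [   1.2838     0.2027]
  [   0.6081     1.1486]
The output multiplier for sector j is the column-j sum of the Leontief inverse (I − A)⁻¹ = adj(I−A) / det(I−A).
Column B of adj(I−A): (0.15, 0.85); det(I−A) = 0.7400.
m_B = (0.15 + 0.85) / 0.7400 = 1.00 / 0.7400 ≈ 1.351.

m_B = 1.351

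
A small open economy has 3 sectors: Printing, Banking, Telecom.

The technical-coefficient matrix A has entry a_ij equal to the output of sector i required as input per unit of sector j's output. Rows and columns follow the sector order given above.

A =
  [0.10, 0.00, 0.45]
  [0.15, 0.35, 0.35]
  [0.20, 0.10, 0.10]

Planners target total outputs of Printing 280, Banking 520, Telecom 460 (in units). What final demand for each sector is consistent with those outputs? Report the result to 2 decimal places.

I − A =
  [   0.90     0.00    -0.45]
  [  -0.15     0.65    -0.35]
  [  -0.20    -0.10     0.90]
d = (I − A) x:
  d_1 = (+0.90)·280 + (+0.00)·520 + (-0.45)·460 = 45.00
  d_2 = (-0.15)·280 + (+0.65)·520 + (-0.35)·460 = 135.00
  d_3 = (-0.20)·280 + (-0.10)·520 + (+0.90)·460 = 306.00

d_1 = 45.00, d_2 = 135.00, d_3 = 306.00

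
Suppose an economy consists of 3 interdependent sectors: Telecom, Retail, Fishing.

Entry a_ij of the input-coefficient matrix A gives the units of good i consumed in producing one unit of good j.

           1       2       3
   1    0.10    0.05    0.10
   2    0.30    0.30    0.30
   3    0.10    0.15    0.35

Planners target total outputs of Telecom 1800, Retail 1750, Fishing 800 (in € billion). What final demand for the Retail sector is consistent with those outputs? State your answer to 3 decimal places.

I − A =
  [   0.90    -0.05    -0.10]
  [  -0.30     0.70    -0.30]
  [  -0.10    -0.15     0.65]
d = (I − A) x:
  d_1 = (+0.90)·1800 + (-0.05)·1750 + (-0.10)·800 = 1452.500
  d_2 = (-0.30)·1800 + (+0.70)·1750 + (-0.30)·800 = 445.000
  d_3 = (-0.10)·1800 + (-0.15)·1750 + (+0.65)·800 = 77.500

d_2 = 445.000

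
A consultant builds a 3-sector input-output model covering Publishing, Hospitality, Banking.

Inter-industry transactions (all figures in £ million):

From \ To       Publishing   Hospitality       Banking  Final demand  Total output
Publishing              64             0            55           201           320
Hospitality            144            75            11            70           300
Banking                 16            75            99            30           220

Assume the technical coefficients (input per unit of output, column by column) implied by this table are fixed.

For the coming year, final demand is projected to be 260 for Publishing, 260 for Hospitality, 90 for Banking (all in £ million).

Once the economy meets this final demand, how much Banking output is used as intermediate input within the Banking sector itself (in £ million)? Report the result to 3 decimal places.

z_BB = 230.973

Technical coefficients a_ij = z_ij / X_j:
  a_PP = 64/320 = 0.20, a_HP = 144/320 = 0.45, a_BP = 16/320 = 0.05
  a_PH = 0/300 = 0.00, a_HH = 75/300 = 0.25, a_BH = 75/300 = 0.25
  a_PB = 55/220 = 0.25, a_HB = 11/220 = 0.05, a_BB = 99/220 = 0.45
I − A =
  [   0.80     0.00    -0.25]
  [  -0.45     0.75    -0.05]
  [  -0.05    -0.25     0.55]
Cofactors of I−A, C_ij = (−1)^(i+j)·(minor ij) (rows/columns in the sector order above):
  C_11 = (0.75)(0.55) − (-0.05)(-0.25) = 0.4000
  C_12 = −[(-0.45)(0.55) − (-0.05)(-0.05)] = 0.2500
  C_13 = (-0.45)(-0.25) − (0.75)(-0.05) = 0.1500
  C_21 = −[(0.00)(0.55) − (-0.25)(-0.25)] = 0.0625
  C_22 = (0.80)(0.55) − (-0.25)(-0.05) = 0.4275
  C_23 = −[(0.80)(-0.25) − (0.00)(-0.05)] = 0.2000
  C_31 = (0.00)(-0.05) − (-0.25)(0.75) = 0.1875
  C_32 = −[(0.80)(-0.05) − (-0.25)(-0.45)] = 0.1525
  C_33 = (0.80)(0.75) − (0.00)(-0.45) = 0.6000
det(I−A) = Σ_j (I−A)_1j·C_1j = (0.80)(0.4000) + (0.00)(0.2500) + (-0.25)(0.1500) = 0.2825
adj(I−A) = Cᵀ =
  [ 0.4000   0.0625   0.1875]
  [ 0.2500   0.4275   0.1525]
  [ 0.1500   0.2000   0.6000]
(I − A)⁻¹ = adj(I−A) / det(I−A) ≈
  [   1.4159     0.2212     0.6637]
  [   0.8850     1.5133     0.5398]
  [   0.5310     0.7080     2.1239]
First solve x = (I − A)⁻¹ d = adj(I−A)·d / det(I−A); in particular x_B = (0.1500·260 + 0.2000·260 + 0.6000·90) / 0.2825 = 145.00 / 0.2825 ≈ 513.27434.
Intermediate flow from B to B: z_BB = a_BB · x_B = 0.45 × 145.00 / 0.2825 = 65.25 / 0.2825 ≈ 230.973.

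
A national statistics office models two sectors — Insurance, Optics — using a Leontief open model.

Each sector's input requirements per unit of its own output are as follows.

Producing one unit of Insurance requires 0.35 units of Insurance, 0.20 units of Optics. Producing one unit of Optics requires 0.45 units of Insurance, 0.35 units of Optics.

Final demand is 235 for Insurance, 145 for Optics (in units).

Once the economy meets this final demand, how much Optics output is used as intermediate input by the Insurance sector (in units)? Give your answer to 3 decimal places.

I − A =
  [   0.65    -0.45]
  [  -0.20     0.65]
det(I−A) = (0.65)(0.65) − (-0.45)(-0.20) = 0.3325
adj(I−A) = [[0.65, 0.45], [0.20, 0.65]]
(I − A)⁻¹ = adj(I−A) / det(I−A) ≈
  [   1.9549     1.3534]
  [   0.6015     1.9549]
First solve x = (I − A)⁻¹ d = adj(I−A)·d / det(I−A); in particular x_I = (0.65·235 + 0.45·145) / 0.3325 = 218.00 / 0.3325 ≈ 655.63910.
Intermediate flow from O to I: z_OI = a_OI · x_I = 0.20 × 218.00 / 0.3325 = 43.60 / 0.3325 ≈ 131.128.

z_OI = 131.128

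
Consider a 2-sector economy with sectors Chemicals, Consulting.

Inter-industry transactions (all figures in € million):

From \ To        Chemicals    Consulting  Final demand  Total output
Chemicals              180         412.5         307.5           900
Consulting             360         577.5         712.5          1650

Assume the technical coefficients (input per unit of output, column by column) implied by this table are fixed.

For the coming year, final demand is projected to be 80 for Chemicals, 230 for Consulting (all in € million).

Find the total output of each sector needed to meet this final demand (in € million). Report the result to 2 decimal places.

Technical coefficients a_ij = z_ij / X_j:
  a_11 = 180/900 = 0.20, a_21 = 360/900 = 0.40
  a_12 = 412.5/1650 = 0.25, a_22 = 577.5/1650 = 0.35
I − A =
  [   0.80    -0.25]
  [  -0.40     0.65]
det(I−A) = (0.80)(0.65) − (-0.25)(-0.40) = 0.4200
adj(I−A) = [[0.65, 0.25], [0.40, 0.80]]
(I − A)⁻¹ = adj(I−A) / det(I−A) ≈
  [   1.5476     0.5952]
  [   0.9524     1.9048]
x = (I − A)⁻¹ d = adj(I−A)·d / det(I−A), with det(I−A) = 0.4200:
  x_1 = (0.65·80 + 0.25·230) / 0.4200 = 109.50 / 0.4200 ≈ 260.71
  x_2 = (0.40·80 + 0.80·230) / 0.4200 = 216.00 / 0.4200 ≈ 514.29

x_1 = 260.71, x_2 = 514.29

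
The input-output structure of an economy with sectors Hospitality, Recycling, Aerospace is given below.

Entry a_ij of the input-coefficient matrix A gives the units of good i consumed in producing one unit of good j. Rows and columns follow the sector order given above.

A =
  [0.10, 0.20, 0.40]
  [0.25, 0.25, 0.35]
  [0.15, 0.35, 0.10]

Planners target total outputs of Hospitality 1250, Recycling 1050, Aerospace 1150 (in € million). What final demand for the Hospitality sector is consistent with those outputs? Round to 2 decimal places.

I − A =
  [   0.90    -0.20    -0.40]
  [  -0.25     0.75    -0.35]
  [  -0.15    -0.35     0.90]
d = (I − A) x:
  d_H = (+0.90)·1250 + (-0.20)·1050 + (-0.40)·1150 = 455.00
  d_R = (-0.25)·1250 + (+0.75)·1050 + (-0.35)·1150 = 72.50
  d_A = (-0.15)·1250 + (-0.35)·1050 + (+0.90)·1150 = 480.00

d_H = 455.00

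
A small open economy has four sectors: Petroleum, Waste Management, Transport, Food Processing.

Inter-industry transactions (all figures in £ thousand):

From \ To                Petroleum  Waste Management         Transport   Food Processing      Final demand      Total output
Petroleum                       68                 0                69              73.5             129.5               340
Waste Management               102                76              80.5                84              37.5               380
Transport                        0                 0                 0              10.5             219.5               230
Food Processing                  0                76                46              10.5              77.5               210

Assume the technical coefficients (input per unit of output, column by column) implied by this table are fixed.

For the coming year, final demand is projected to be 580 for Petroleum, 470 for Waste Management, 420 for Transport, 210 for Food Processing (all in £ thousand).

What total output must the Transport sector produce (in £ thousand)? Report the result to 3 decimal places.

x_3 = 452.096

Technical coefficients a_ij = z_ij / X_j:
  a_11 = 68/340 = 0.20, a_21 = 102/340 = 0.30, a_31 = 0/340 = 0.00, a_41 = 0/340 = 0.00
  a_12 = 0/380 = 0.00, a_22 = 76/380 = 0.20, a_32 = 0/380 = 0.00, a_42 = 76/380 = 0.20
  a_13 = 69/230 = 0.30, a_23 = 80.5/230 = 0.35, a_33 = 0/230 = 0.00, a_43 = 46/230 = 0.20
  a_14 = 73.5/210 = 0.35, a_24 = 84/210 = 0.40, a_34 = 10.5/210 = 0.05, a_44 = 10.5/210 = 0.05
I − A =
  [   0.80     0.00    -0.30    -0.35]
  [  -0.30     0.80    -0.35    -0.40]
  [   0.00     0.00     1.00    -0.05]
  [   0.00    -0.20    -0.20     0.95]
Compute the cofactors C_ij = (−1)^(i+j)·(3×3 minor ij) of I−A; the adjugate is their transpose:
adj(I−A) = Cᵀ =
  [ 0.6685   0.0730   0.2845   0.2920]
  [ 0.2820   0.7520   0.4365   0.4435]
  [ 0.0030   0.0080   0.5230   0.0320]
  [ 0.0600   0.1600   0.2020   0.6400]
det(I−A) = Σ_j (I−A)_1j·C_1j = (0.80)(0.6685) + (0.00)(0.2820) + (-0.30)(0.0030) + (-0.35)(0.0600) = 0.5129
(I − A)⁻¹ = adj(I−A) / det(I−A) ≈
  [   1.3034     0.1423     0.5547     0.5693]
  [   0.5498     1.4662     0.8510     0.8647]
  [   0.0058     0.0156     1.0197     0.0624]
  [   0.1170     0.3120     0.3938     1.2478]
x = (I − A)⁻¹ d = adj(I−A)·d / det(I−A), with det(I−A) = 0.5129:
  x_1 = (0.6685·580 + 0.0730·470 + 0.2845·420 + 0.2920·210) / 0.5129 = 602.85 / 0.5129 ≈ 1175.375
  x_2 = (0.2820·580 + 0.7520·470 + 0.4365·420 + 0.4435·210) / 0.5129 = 793.465 / 0.5129 ≈ 1547.017
  x_3 = (0.0030·580 + 0.0080·470 + 0.5230·420 + 0.0320·210) / 0.5129 = 231.88 / 0.5129 ≈ 452.096
  x_4 = (0.0600·580 + 0.1600·470 + 0.2020·420 + 0.6400·210) / 0.5129 = 329.24 / 0.5129 ≈ 641.919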